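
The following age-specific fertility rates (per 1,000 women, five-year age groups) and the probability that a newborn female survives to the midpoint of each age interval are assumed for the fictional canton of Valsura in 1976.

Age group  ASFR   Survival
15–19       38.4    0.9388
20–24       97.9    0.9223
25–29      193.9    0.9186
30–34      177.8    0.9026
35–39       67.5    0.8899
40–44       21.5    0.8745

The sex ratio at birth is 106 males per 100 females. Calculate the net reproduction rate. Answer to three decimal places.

Proportion female at birth = 100 / (100 + 106) = 0.48544.
Each age group contributes 5 × ASFR × survival:
  15–19: 5 × 38.4/1000 × 0.9388 = 0.18025
  20–24: 5 × 97.9/1000 × 0.9223 = 0.45147
  25–29: 5 × 193.9/1000 × 0.9186 = 0.89058
  30–34: 5 × 177.8/1000 × 0.9026 = 0.80241
  35–39: 5 × 67.5/1000 × 0.8899 = 0.30034
  40–44: 5 × 21.5/1000 × 0.8745 = 0.09401
Sum = 2.71906
NRR = 0.48544 × 2.71906 = 1.31994
With NRR above 1 the population is above replacement fertility.

1.320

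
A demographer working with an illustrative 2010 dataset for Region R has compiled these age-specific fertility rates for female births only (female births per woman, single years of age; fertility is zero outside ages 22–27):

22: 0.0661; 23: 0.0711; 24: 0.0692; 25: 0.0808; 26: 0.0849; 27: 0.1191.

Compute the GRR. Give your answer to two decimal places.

0.49

Sum of female ASFRs = 0.0661 + 0.0711 + 0.0692 + 0.0808 + 0.0849 + 0.1191 = 0.4912
GRR = 0.4912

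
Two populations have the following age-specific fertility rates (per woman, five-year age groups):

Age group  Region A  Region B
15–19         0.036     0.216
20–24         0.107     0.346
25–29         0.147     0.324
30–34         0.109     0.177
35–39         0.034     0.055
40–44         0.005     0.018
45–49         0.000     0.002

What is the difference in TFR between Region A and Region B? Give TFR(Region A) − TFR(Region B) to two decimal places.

-3.50

Region A:
  Sum of ASFRs = 0.036 + 0.107 + 0.147 + 0.109 + 0.034 + 0.005 + 0.000 = 0.438
  TFR = 5 × 0.438 = 2.19
Region B:
  Sum of ASFRs = 0.216 + 0.346 + 0.324 + 0.177 + 0.055 + 0.018 + 0.002 = 1.138
  TFR = 5 × 1.138 = 5.69
Difference = 2.19 − 5.69 = -3.5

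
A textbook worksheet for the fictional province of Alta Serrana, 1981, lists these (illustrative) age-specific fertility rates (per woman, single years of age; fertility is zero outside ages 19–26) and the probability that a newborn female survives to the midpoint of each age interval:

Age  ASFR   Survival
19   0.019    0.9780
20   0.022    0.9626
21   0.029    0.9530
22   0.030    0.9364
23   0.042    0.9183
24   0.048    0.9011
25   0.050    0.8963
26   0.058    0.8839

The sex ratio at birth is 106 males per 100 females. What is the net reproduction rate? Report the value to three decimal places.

Proportion female at birth = 100 / (100 + 106) = 0.48544.
Each age group contributes 1 × ASFR × survival:
  19: 1 × 0.019 × 0.9780 = 0.01858
  20: 1 × 0.022 × 0.9626 = 0.02118
  21: 1 × 0.029 × 0.9530 = 0.02764
  22: 1 × 0.030 × 0.9364 = 0.02809
  23: 1 × 0.042 × 0.9183 = 0.03857
  24: 1 × 0.048 × 0.9011 = 0.04325
  25: 1 × 0.050 × 0.8963 = 0.04482
  26: 1 × 0.058 × 0.8839 = 0.05127
Sum = 0.27340
NRR = 0.48544 × 0.27340 = 0.13272

0.133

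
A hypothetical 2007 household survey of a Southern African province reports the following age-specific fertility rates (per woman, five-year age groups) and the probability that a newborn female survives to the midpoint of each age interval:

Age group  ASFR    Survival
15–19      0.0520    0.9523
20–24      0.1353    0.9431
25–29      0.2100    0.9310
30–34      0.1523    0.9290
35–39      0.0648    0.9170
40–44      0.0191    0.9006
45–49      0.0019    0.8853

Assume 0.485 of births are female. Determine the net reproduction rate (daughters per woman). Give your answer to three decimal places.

Proportion female at birth = 0.485.
Weighting each age-specific rate by interval width and survival:
  15–19: 5 × 0.0520 × 0.9523 = 0.24760
  20–24: 5 × 0.1353 × 0.9431 = 0.63801
  25–29: 5 × 0.2100 × 0.9310 = 0.97755
  30–34: 5 × 0.1523 × 0.9290 = 0.70743
  35–39: 5 × 0.0648 × 0.9170 = 0.29711
  40–44: 5 × 0.0191 × 0.9006 = 0.08601
  45–49: 5 × 0.0019 × 0.8853 = 0.00841
Sum = 2.96212
NRR = 0.485 × 2.96212 = 1.43663
An NRR exceeding 1 indicates intrinsic growth under these rates.

1.437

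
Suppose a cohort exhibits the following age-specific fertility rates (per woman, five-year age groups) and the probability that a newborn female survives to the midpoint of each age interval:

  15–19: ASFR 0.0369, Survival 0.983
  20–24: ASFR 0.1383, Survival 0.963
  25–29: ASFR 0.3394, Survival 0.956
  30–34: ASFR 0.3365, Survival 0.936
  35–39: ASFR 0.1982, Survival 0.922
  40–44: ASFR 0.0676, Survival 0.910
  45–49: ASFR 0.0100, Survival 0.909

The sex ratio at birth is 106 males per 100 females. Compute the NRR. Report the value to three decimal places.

2.578

Proportion female at birth = 100 / (100 + 106) = 0.48544.
Weighting each age-specific rate by interval width and survival:
  15–19: 5 × 0.0369 × 0.983 = 0.18136
  20–24: 5 × 0.1383 × 0.963 = 0.66591
  25–29: 5 × 0.3394 × 0.956 = 1.62233
  30–34: 5 × 0.3365 × 0.936 = 1.57482
  35–39: 5 × 0.1982 × 0.922 = 0.91370
  40–44: 5 × 0.0676 × 0.910 = 0.30758
  45–49: 5 × 0.0100 × 0.909 = 0.04545
Sum = 5.31115
NRR = 0.48544 × 5.31115 = 2.57824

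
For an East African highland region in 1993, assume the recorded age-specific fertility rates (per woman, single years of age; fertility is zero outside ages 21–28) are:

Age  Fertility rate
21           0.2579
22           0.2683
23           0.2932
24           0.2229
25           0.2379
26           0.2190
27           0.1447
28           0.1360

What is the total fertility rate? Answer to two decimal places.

1.78

Sum of ASFRs = 0.2579 + 0.2683 + 0.2932 + 0.2229 + 0.2379 + 0.2190 + 0.1447 + 0.1360 = 1.7799
TFR = 1.7799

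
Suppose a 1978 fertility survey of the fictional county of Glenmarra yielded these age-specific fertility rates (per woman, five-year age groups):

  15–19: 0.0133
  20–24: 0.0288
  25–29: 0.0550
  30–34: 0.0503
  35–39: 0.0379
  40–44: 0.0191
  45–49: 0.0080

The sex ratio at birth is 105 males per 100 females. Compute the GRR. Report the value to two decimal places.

Proportion female at birth = 100 / (100 + 105) = 0.48780.
Sum of ASFRs = 0.0133 + 0.0288 + 0.0550 + 0.0503 + 0.0379 + 0.0191 + 0.0080 = 0.2124
TFR = 5 × 0.2124 = 1.062
GRR = 0.48780 × 1.062 = 0.51804

0.52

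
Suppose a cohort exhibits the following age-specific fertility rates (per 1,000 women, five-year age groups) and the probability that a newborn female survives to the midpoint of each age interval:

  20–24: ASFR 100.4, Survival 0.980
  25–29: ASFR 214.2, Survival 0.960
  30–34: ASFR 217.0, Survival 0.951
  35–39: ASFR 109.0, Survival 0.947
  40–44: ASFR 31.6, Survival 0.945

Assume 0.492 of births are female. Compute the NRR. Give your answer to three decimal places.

1.583

Proportion female at birth = 0.492.
Per-age-group product (5 × ASFR × survival probability):
  20–24: 5 × 100.4/1000 × 0.980 = 0.49196
  25–29: 5 × 214.2/1000 × 0.960 = 1.02816
  30–34: 5 × 217.0/1000 × 0.951 = 1.03184
  35–39: 5 × 109.0/1000 × 0.947 = 0.51612
  40–44: 5 × 31.6/1000 × 0.945 = 0.14931
Sum = 3.21739
NRR = 0.492 × 3.21739 = 1.58296
With NRR above 1 the population is above replacement fertility.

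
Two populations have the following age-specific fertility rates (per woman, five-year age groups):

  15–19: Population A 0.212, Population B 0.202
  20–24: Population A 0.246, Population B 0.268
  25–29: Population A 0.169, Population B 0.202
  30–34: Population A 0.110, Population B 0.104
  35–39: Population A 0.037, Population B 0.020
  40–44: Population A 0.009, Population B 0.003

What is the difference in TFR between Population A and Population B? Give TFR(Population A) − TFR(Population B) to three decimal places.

Population A:
  Sum of ASFRs = 0.212 + 0.246 + 0.169 + 0.110 + 0.037 + 0.009 = 0.783
  TFR = 5 × 0.783 = 3.915
Population B:
  Sum of ASFRs = 0.202 + 0.268 + 0.202 + 0.104 + 0.020 + 0.003 = 0.799
  TFR = 5 × 0.799 = 3.995
Difference = 3.915 − 3.995 = -0.08

-0.080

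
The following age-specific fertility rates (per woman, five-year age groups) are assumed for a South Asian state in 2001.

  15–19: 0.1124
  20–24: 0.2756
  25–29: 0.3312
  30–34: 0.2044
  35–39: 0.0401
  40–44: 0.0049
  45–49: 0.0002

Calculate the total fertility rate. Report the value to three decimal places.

Sum of ASFRs = 0.1124 + 0.2756 + 0.3312 + 0.2044 + 0.0401 + 0.0049 + 0.0002 = 0.9688
TFR = 5 × 0.9688 = 4.844

4.844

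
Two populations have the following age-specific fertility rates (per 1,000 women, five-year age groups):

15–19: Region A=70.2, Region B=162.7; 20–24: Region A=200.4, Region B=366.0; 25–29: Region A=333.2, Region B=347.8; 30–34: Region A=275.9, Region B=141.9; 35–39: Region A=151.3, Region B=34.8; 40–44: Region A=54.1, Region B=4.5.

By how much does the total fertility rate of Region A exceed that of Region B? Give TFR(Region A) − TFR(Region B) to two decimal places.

Region A:
  Sum of ASFRs = 70.2 + 200.4 + 333.2 + 275.9 + 151.3 + 54.1 = 1085.1
  TFR = 5 × 1085.1 / 1000 = 5.4255
Region B:
  Sum of ASFRs = 162.7 + 366.0 + 347.8 + 141.9 + 34.8 + 4.5 = 1057.7
  TFR = 5 × 1057.7 / 1000 = 5.2885
Difference = 5.4255 − 5.2885 = 0.137

0.14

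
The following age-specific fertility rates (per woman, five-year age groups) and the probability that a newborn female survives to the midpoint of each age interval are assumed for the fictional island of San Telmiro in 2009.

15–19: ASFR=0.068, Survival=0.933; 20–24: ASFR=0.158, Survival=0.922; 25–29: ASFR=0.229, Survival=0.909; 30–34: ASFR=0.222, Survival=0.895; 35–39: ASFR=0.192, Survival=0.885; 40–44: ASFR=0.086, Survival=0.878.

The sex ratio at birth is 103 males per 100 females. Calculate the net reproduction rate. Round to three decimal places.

2.122

Proportion female at birth = 100 / (100 + 103) = 0.49261.
Weighting each age-specific rate by interval width and survival:
  15–19: 5 × 0.068 × 0.933 = 0.31722
  20–24: 5 × 0.158 × 0.922 = 0.72838
  25–29: 5 × 0.229 × 0.909 = 1.04081
  30–34: 5 × 0.222 × 0.895 = 0.99345
  35–39: 5 × 0.192 × 0.885 = 0.84960
  40–44: 5 × 0.086 × 0.878 = 0.37754
Sum = 4.30700
NRR = 0.49261 × 4.30700 = 2.12167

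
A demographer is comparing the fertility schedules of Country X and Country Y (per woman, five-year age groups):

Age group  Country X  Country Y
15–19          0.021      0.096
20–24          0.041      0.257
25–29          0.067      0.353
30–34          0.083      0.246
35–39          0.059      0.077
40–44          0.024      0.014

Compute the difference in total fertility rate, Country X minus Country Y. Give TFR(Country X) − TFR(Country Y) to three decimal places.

Country X:
  Sum of ASFRs = 0.021 + 0.041 + 0.067 + 0.083 + 0.059 + 0.024 = 0.295
  TFR = 5 × 0.295 = 1.475
Country Y:
  Sum of ASFRs = 0.096 + 0.257 + 0.353 + 0.246 + 0.077 + 0.014 = 1.043
  TFR = 5 × 1.043 = 5.215
Difference = 1.475 − 5.215 = -3.74

-3.740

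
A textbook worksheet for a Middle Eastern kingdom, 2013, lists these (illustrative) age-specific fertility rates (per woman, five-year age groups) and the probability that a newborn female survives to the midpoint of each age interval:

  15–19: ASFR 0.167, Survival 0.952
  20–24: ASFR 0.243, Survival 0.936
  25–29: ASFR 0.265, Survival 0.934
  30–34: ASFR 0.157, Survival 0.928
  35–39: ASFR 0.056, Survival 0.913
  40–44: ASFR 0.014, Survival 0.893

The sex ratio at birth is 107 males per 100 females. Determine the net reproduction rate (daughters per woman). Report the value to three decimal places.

2.037

Proportion female at birth = 100 / (100 + 107) = 0.48309.
Each age group contributes 5 × ASFR × survival:
  15–19: 5 × 0.167 × 0.952 = 0.79492
  20–24: 5 × 0.243 × 0.936 = 1.13724
  25–29: 5 × 0.265 × 0.934 = 1.23755
  30–34: 5 × 0.157 × 0.928 = 0.72848
  35–39: 5 × 0.056 × 0.913 = 0.25564
  40–44: 5 × 0.014 × 0.893 = 0.06251
Sum = 4.21634
NRR = 0.48309 × 4.21634 = 2.03687
NRR > 1, so each generation more than replaces itself.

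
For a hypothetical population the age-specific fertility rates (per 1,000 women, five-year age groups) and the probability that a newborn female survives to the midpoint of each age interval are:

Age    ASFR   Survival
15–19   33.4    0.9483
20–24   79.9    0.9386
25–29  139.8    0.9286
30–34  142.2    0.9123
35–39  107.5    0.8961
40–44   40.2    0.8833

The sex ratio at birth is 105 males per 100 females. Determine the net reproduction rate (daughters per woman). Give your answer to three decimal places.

Proportion female at birth = 100 / (100 + 105) = 0.48780.
Per-age-group product (5 × ASFR × survival probability):
  15–19: 5 × 33.4/1000 × 0.9483 = 0.15837
  20–24: 5 × 79.9/1000 × 0.9386 = 0.37497
  25–29: 5 × 139.8/1000 × 0.9286 = 0.64909
  30–34: 5 × 142.2/1000 × 0.9123 = 0.64865
  35–39: 5 × 107.5/1000 × 0.8961 = 0.48165
  40–44: 5 × 40.2/1000 × 0.8833 = 0.17754
Sum = 2.49027
NRR = 0.48780 × 2.49027 = 1.21475

1.215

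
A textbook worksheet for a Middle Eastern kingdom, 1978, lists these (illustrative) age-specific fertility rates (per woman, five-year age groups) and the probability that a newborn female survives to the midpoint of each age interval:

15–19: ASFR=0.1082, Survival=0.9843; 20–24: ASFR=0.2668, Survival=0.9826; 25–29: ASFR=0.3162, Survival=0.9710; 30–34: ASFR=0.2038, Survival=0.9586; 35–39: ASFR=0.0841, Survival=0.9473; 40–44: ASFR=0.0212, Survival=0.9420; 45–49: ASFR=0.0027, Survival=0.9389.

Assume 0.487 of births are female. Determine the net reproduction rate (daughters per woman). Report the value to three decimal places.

2.370

Proportion female at birth = 0.487.
Per-age-group product (5 × ASFR × survival probability):
  15–19: 5 × 0.1082 × 0.9843 = 0.53251
  20–24: 5 × 0.2668 × 0.9826 = 1.31079
  25–29: 5 × 0.3162 × 0.9710 = 1.53515
  30–34: 5 × 0.2038 × 0.9586 = 0.97681
  35–39: 5 × 0.0841 × 0.9473 = 0.39834
  40–44: 5 × 0.0212 × 0.9420 = 0.09985
  45–49: 5 × 0.0027 × 0.9389 = 0.01268
Sum = 4.86613
NRR = 0.487 × 4.86613 = 2.36981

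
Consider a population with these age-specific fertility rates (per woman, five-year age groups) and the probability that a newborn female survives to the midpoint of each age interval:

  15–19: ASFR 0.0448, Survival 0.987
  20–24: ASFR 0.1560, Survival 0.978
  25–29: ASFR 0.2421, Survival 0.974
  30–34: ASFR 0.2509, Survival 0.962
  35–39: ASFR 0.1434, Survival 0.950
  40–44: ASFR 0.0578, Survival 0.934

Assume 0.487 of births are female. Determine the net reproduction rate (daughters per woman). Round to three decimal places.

2.104

Proportion female at birth = 0.487.
Survival-weighted fertility by age (5·fₓ·Sₓ):
  15–19: 5 × 0.0448 × 0.987 = 0.22109
  20–24: 5 × 0.1560 × 0.978 = 0.76284
  25–29: 5 × 0.2421 × 0.974 = 1.17903
  30–34: 5 × 0.2509 × 0.962 = 1.20683
  35–39: 5 × 0.1434 × 0.950 = 0.68115
  40–44: 5 × 0.0578 × 0.934 = 0.26993
Sum = 4.32087
NRR = 0.487 × 4.32087 = 2.10426
With NRR above 1 the population is above replacement fertility.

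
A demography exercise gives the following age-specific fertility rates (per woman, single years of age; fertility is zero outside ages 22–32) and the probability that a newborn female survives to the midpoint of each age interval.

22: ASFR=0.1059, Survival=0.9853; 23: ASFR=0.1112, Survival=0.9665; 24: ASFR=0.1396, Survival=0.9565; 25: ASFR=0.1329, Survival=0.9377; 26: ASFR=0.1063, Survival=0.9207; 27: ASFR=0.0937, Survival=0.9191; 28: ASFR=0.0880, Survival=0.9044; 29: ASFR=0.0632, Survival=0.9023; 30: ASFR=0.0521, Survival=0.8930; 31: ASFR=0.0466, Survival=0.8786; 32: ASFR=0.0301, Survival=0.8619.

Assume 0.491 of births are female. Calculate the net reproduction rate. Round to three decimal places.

0.444

Proportion female at birth = 0.491.
Survival-weighted fertility by age (1·fₓ·Sₓ):
  22: 1 × 0.1059 × 0.9853 = 0.10434
  23: 1 × 0.1112 × 0.9665 = 0.10747
  24: 1 × 0.1396 × 0.9565 = 0.13353
  25: 1 × 0.1329 × 0.9377 = 0.12462
  26: 1 × 0.1063 × 0.9207 = 0.09787
  27: 1 × 0.0937 × 0.9191 = 0.08612
  28: 1 × 0.0880 × 0.9044 = 0.07959
  29: 1 × 0.0632 × 0.9023 = 0.05703
  30: 1 × 0.0521 × 0.8930 = 0.04653
  31: 1 × 0.0466 × 0.8786 = 0.04094
  32: 1 × 0.0301 × 0.8619 = 0.02594
Sum = 0.90398
NRR = 0.491 × 0.90398 = 0.44385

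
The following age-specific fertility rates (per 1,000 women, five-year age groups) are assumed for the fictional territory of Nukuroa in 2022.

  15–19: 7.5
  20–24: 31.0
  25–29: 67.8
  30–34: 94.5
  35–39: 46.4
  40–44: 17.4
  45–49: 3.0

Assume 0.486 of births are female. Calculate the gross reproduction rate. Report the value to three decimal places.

0.650

Proportion female at birth = 0.486.
Sum of ASFRs = 7.5 + 31.0 + 67.8 + 94.5 + 46.4 + 17.4 + 3.0 = 267.6
TFR = 5 × 267.6 / 1000 = 1.338
GRR = 0.486 × 1.338 = 0.65027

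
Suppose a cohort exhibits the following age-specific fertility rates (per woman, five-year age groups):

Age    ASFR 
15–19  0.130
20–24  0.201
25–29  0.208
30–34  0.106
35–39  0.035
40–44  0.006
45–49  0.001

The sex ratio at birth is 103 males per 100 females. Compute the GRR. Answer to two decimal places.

Proportion female at birth = 100 / (100 + 103) = 0.49261.
Sum of ASFRs = 0.130 + 0.201 + 0.208 + 0.106 + 0.035 + 0.006 + 0.001 = 0.687
TFR = 5 × 0.687 = 3.435
GRR = 0.49261 × 3.435 = 1.69212

1.69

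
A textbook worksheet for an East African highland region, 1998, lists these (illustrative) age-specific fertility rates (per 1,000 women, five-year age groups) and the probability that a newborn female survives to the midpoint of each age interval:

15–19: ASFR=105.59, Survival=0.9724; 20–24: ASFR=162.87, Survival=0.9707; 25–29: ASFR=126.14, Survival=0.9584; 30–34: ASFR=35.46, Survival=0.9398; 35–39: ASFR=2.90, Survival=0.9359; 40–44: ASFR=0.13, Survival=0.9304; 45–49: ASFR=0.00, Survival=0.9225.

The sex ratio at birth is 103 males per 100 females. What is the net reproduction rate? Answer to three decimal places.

1.029

Proportion female at birth = 100 / (100 + 103) = 0.49261.
Weighting each age-specific rate by interval width and survival:
  15–19: 5 × 105.59/1000 × 0.9724 = 0.51338
  20–24: 5 × 162.87/1000 × 0.9707 = 0.79049
  25–29: 5 × 126.14/1000 × 0.9584 = 0.60446
  30–34: 5 × 35.46/1000 × 0.9398 = 0.16663
  35–39: 5 × 2.90/1000 × 0.9359 = 0.01357
  40–44: 5 × 0.13/1000 × 0.9304 = 0.00060
  45–49: 5 × 0.00/1000 × 0.9225 = 0.00000
Sum = 2.08913
NRR = 0.49261 × 2.08913 = 1.02913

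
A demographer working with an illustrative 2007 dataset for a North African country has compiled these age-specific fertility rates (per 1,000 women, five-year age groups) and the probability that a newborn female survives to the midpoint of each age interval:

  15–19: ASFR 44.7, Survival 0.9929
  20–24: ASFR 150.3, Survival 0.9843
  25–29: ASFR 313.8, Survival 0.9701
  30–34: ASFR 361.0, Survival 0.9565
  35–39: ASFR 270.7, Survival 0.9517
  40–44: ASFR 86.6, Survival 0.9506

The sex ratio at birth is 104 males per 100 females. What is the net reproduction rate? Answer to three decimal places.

2.897

Proportion female at birth = 100 / (100 + 104) = 0.49020.
Survival-weighted fertility by age (5·fₓ·Sₓ):
  15–19: 5 × 44.7/1000 × 0.9929 = 0.22191
  20–24: 5 × 150.3/1000 × 0.9843 = 0.73970
  25–29: 5 × 313.8/1000 × 0.9701 = 1.52209
  30–34: 5 × 361.0/1000 × 0.9565 = 1.72648
  35–39: 5 × 270.7/1000 × 0.9517 = 1.28813
  40–44: 5 × 86.6/1000 × 0.9506 = 0.41161
Sum = 5.90992
NRR = 0.49020 × 5.90992 = 2.89704
With NRR above 1 the population is above replacement fertility.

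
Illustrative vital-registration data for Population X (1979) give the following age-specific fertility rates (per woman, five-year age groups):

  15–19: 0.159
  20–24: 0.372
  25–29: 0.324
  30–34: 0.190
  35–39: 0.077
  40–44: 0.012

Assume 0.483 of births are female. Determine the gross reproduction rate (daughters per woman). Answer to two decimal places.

2.74

Proportion female at birth = 0.483.
Sum of ASFRs = 0.159 + 0.372 + 0.324 + 0.190 + 0.077 + 0.012 = 1.134
TFR = 5 × 1.134 = 5.67
GRR = 0.483 × 5.67 = 2.73861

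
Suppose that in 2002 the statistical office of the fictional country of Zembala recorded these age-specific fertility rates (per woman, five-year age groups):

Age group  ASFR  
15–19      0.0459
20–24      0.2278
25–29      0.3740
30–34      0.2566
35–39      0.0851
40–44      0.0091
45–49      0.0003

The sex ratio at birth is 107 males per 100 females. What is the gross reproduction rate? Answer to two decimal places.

2.41

Proportion female at birth = 100 / (100 + 107) = 0.48309.
Sum of ASFRs = 0.0459 + 0.2278 + 0.3740 + 0.2566 + 0.0851 + 0.0091 + 0.0003 = 0.9988
TFR = 5 × 0.9988 = 4.994
GRR = 0.48309 × 4.994 = 2.41255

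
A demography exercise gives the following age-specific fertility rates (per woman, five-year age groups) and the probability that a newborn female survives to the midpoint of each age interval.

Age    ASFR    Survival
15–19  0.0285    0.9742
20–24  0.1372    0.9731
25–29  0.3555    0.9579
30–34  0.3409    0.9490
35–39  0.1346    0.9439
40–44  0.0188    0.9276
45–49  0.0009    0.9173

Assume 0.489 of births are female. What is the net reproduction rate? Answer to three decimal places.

Proportion female at birth = 0.489.
Each age group contributes 5 × ASFR × survival:
  15–19: 5 × 0.0285 × 0.9742 = 0.13882
  20–24: 5 × 0.1372 × 0.9731 = 0.66755
  25–29: 5 × 0.3555 × 0.9579 = 1.70267
  30–34: 5 × 0.3409 × 0.9490 = 1.61757
  35–39: 5 × 0.1346 × 0.9439 = 0.63524
  40–44: 5 × 0.0188 × 0.9276 = 0.08719
  45–49: 5 × 0.0009 × 0.9173 = 0.00413
Sum = 4.85317
NRR = 0.489 × 4.85317 = 2.37320
An NRR exceeding 1 indicates intrinsic growth under these rates.

2.373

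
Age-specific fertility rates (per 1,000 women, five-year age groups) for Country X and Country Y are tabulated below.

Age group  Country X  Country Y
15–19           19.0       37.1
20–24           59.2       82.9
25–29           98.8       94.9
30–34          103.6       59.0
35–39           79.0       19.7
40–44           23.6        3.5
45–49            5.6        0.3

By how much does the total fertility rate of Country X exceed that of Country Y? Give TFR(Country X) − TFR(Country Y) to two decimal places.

0.46

Country X:
  Sum of ASFRs = 19.0 + 59.2 + 98.8 + 103.6 + 79.0 + 23.6 + 5.6 = 388.8
  TFR = 5 × 388.8 / 1000 = 1.944
Country Y:
  Sum of ASFRs = 37.1 + 82.9 + 94.9 + 59.0 + 19.7 + 3.5 + 0.3 = 297.4
  TFR = 5 × 297.4 / 1000 = 1.487
Difference = 1.944 − 1.487 = 0.457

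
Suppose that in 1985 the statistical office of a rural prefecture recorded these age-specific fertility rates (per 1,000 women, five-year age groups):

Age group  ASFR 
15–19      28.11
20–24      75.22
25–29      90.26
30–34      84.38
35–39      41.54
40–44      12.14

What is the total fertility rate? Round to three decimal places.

1.658

Sum of ASFRs = 28.11 + 75.22 + 90.26 + 84.38 + 41.54 + 12.14 = 331.65
TFR = 5 × 331.65 / 1000 = 1.65825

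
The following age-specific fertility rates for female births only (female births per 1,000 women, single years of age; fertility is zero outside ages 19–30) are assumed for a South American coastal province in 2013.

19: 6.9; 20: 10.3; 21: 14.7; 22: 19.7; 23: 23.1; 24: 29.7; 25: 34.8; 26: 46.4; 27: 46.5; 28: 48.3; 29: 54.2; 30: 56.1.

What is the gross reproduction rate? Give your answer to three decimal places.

0.391

Sum of female ASFRs = 6.9 + 10.3 + 14.7 + 19.7 + 23.1 + 29.7 + 34.8 + 46.4 + 46.5 + 48.3 + 54.2 + 56.1 = 390.7
GRR = 390.7 / 1000 = 0.3907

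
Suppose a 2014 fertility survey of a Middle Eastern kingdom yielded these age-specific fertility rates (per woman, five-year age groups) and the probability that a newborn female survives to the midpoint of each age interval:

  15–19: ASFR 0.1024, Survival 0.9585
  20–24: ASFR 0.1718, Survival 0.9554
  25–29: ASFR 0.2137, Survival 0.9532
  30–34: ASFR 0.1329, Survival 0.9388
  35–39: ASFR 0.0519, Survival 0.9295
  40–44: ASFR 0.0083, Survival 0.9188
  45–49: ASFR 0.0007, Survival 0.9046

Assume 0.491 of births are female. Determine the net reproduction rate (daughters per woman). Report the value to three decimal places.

Proportion female at birth = 0.491.
Per-age-group product (5 × ASFR × survival probability):
  15–19: 5 × 0.1024 × 0.9585 = 0.49075
  20–24: 5 × 0.1718 × 0.9554 = 0.82069
  25–29: 5 × 0.2137 × 0.9532 = 1.01849
  30–34: 5 × 0.1329 × 0.9388 = 0.62383
  35–39: 5 × 0.0519 × 0.9295 = 0.24121
  40–44: 5 × 0.0083 × 0.9188 = 0.03813
  45–49: 5 × 0.0007 × 0.9046 = 0.00317
Sum = 3.23627
NRR = 0.491 × 3.23627 = 1.58901
With NRR above 1 the population is above replacement fertility.

1.589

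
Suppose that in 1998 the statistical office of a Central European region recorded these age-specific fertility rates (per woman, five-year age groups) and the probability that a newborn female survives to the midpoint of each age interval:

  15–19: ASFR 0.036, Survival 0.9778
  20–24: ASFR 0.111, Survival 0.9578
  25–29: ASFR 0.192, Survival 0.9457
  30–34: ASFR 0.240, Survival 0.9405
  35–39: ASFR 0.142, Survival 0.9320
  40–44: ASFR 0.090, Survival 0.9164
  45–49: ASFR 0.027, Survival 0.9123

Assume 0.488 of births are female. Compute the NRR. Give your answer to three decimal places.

Proportion female at birth = 0.488.
Each age group contributes 5 × ASFR × survival:
  15–19: 5 × 0.036 × 0.9778 = 0.17600
  20–24: 5 × 0.111 × 0.9578 = 0.53158
  25–29: 5 × 0.192 × 0.9457 = 0.90787
  30–34: 5 × 0.240 × 0.9405 = 1.12860
  35–39: 5 × 0.142 × 0.9320 = 0.66172
  40–44: 5 × 0.090 × 0.9164 = 0.41238
  45–49: 5 × 0.027 × 0.9123 = 0.12316
Sum = 3.94131
NRR = 0.488 × 3.94131 = 1.92336

1.923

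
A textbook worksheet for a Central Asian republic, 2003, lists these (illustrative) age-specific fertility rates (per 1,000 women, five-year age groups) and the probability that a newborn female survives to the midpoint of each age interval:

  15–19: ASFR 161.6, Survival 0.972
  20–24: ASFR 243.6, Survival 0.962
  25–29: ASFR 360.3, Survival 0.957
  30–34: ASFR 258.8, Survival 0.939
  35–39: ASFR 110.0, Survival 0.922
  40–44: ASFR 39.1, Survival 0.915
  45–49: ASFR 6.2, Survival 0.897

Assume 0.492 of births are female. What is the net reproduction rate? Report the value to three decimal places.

Proportion female at birth = 0.492.
Each age group contributes 5 × ASFR × survival:
  15–19: 5 × 161.6/1000 × 0.972 = 0.78538
  20–24: 5 × 243.6/1000 × 0.962 = 1.17172
  25–29: 5 × 360.3/1000 × 0.957 = 1.72404
  30–34: 5 × 258.8/1000 × 0.939 = 1.21507
  35–39: 5 × 110.0/1000 × 0.922 = 0.50710
  40–44: 5 × 39.1/1000 × 0.915 = 0.17888
  45–49: 5 × 6.2/1000 × 0.897 = 0.02781
Sum = 5.61000
NRR = 0.492 × 5.61000 = 2.76012
An NRR exceeding 1 indicates intrinsic growth under these rates.

2.760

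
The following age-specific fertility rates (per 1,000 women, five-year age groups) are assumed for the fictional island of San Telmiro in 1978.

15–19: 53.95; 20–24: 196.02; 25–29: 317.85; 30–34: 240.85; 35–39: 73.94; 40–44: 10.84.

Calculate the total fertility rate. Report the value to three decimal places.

Sum of ASFRs = 53.95 + 196.02 + 317.85 + 240.85 + 73.94 + 10.84 = 893.45
TFR = 5 × 893.45 / 1000 = 4.46725

4.467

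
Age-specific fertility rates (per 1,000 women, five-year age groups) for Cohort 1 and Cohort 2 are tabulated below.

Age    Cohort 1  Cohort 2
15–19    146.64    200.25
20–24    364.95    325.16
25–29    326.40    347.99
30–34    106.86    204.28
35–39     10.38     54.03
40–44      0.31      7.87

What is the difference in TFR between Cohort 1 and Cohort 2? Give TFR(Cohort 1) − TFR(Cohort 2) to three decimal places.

-0.920

Cohort 1:
  Sum of ASFRs = 146.64 + 364.95 + 326.40 + 106.86 + 10.38 + 0.31 = 955.54
  TFR = 5 × 955.54 / 1000 = 4.7777
Cohort 2:
  Sum of ASFRs = 200.25 + 325.16 + 347.99 + 204.28 + 54.03 + 7.87 = 1139.58
  TFR = 5 × 1139.58 / 1000 = 5.6979
Difference = 4.7777 − 5.6979 = -0.9202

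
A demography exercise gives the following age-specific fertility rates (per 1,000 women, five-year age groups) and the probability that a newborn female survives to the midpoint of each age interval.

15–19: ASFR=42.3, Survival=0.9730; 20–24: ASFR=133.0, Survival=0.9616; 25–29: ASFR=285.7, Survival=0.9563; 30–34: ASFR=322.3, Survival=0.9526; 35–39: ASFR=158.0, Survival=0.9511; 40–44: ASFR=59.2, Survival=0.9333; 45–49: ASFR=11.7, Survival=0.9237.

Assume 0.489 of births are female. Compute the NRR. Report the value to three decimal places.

2.361

Proportion female at birth = 0.489.
Per-age-group product (5 × ASFR × survival probability):
  15–19: 5 × 42.3/1000 × 0.9730 = 0.20579
  20–24: 5 × 133.0/1000 × 0.9616 = 0.63946
  25–29: 5 × 285.7/1000 × 0.9563 = 1.36607
  30–34: 5 × 322.3/1000 × 0.9526 = 1.53511
  35–39: 5 × 158.0/1000 × 0.9511 = 0.75137
  40–44: 5 × 59.2/1000 × 0.9333 = 0.27626
  45–49: 5 × 11.7/1000 × 0.9237 = 0.05404
Sum = 4.82810
NRR = 0.489 × 4.82810 = 2.36094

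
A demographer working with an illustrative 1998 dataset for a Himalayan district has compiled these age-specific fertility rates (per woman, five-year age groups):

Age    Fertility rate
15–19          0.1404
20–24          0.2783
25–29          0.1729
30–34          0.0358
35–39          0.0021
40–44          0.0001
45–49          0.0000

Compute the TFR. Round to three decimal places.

Sum of ASFRs = 0.1404 + 0.2783 + 0.1729 + 0.0358 + 0.0021 + 0.0001 + 0.0000 = 0.6296
TFR = 5 × 0.6296 = 3.148

3.148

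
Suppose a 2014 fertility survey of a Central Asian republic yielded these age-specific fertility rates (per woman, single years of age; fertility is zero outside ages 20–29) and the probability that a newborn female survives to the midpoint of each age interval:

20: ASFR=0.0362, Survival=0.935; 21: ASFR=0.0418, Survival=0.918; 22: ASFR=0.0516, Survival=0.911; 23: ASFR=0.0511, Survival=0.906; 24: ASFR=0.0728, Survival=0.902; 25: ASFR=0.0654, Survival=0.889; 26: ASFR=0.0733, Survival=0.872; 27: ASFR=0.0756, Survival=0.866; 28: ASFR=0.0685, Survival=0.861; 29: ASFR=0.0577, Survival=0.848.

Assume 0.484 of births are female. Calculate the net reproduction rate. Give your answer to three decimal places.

Proportion female at birth = 0.484.
Per-age-group product (1 × ASFR × survival probability):
  20: 1 × 0.0362 × 0.935 = 0.03385
  21: 1 × 0.0418 × 0.918 = 0.03837
  22: 1 × 0.0516 × 0.911 = 0.04701
  23: 1 × 0.0511 × 0.906 = 0.04630
  24: 1 × 0.0728 × 0.902 = 0.06567
  25: 1 × 0.0654 × 0.889 = 0.05814
  26: 1 × 0.0733 × 0.872 = 0.06392
  27: 1 × 0.0756 × 0.866 = 0.06547
  28: 1 × 0.0685 × 0.861 = 0.05898
  29: 1 × 0.0577 × 0.848 = 0.04893
Sum = 0.52664
NRR = 0.484 × 0.52664 = 0.25489

0.255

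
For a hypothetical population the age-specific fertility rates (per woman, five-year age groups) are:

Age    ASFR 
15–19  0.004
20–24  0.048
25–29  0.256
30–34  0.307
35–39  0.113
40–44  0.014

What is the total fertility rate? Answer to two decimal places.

3.71

Sum of ASFRs = 0.004 + 0.048 + 0.256 + 0.307 + 0.113 + 0.014 = 0.742
TFR = 5 × 0.742 = 3.71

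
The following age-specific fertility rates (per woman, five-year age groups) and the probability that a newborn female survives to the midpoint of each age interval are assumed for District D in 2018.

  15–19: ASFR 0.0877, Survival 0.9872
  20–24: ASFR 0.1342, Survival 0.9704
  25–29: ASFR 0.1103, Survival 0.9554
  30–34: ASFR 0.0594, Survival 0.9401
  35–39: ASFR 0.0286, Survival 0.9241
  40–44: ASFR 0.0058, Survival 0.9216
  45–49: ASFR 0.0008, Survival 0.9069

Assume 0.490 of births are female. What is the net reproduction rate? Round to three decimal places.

1.006

Proportion female at birth = 0.490.
Weighting each age-specific rate by interval width and survival:
  15–19: 5 × 0.0877 × 0.9872 = 0.43289
  20–24: 5 × 0.1342 × 0.9704 = 0.65114
  25–29: 5 × 0.1103 × 0.9554 = 0.52690
  30–34: 5 × 0.0594 × 0.9401 = 0.27921
  35–39: 5 × 0.0286 × 0.9241 = 0.13215
  40–44: 5 × 0.0058 × 0.9216 = 0.02673
  45–49: 5 × 0.0008 × 0.9069 = 0.00363
Sum = 2.05265
NRR = 0.490 × 2.05265 = 1.00580
An NRR exceeding 1 indicates intrinsic growth under these rates.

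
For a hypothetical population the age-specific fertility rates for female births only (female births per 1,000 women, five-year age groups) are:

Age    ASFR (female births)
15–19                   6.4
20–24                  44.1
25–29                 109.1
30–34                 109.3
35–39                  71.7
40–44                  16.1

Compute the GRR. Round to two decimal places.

Sum of female ASFRs = 6.4 + 44.1 + 109.1 + 109.3 + 71.7 + 16.1 = 356.7
GRR = 5 × 356.7 / 1000 = 1.7835

1.78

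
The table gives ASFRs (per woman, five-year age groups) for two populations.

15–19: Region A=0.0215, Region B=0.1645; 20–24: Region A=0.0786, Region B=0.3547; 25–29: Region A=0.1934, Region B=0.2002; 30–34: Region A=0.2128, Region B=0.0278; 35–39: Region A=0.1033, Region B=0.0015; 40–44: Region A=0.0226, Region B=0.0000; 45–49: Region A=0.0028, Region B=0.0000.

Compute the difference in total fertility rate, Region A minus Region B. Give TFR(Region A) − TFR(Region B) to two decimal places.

-0.57

Region A:
  Sum of ASFRs = 0.0215 + 0.0786 + 0.1934 + 0.2128 + 0.1033 + 0.0226 + 0.0028 = 0.6350
  TFR = 5 × 0.6350 = 3.175
Region B:
  Sum of ASFRs = 0.1645 + 0.3547 + 0.2002 + 0.0278 + 0.0015 + 0.0000 + 0.0000 = 0.7487
  TFR = 5 × 0.7487 = 3.7435
Difference = 3.175 − 3.7435 = -0.5685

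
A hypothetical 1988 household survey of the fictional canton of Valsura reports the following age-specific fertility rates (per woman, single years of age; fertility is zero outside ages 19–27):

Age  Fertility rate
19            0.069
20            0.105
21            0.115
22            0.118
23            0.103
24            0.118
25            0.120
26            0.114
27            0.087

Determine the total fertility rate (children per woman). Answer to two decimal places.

Sum of ASFRs = 0.069 + 0.105 + 0.115 + 0.118 + 0.103 + 0.118 + 0.120 + 0.114 + 0.087 = 0.949
TFR = 0.949

0.95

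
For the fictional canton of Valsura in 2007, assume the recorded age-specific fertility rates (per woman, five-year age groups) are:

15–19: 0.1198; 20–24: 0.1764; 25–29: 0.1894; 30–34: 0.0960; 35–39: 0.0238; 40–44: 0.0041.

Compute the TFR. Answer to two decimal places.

Sum of ASFRs = 0.1198 + 0.1764 + 0.1894 + 0.0960 + 0.0238 + 0.0041 = 0.6095
TFR = 5 × 0.6095 = 3.0475

3.05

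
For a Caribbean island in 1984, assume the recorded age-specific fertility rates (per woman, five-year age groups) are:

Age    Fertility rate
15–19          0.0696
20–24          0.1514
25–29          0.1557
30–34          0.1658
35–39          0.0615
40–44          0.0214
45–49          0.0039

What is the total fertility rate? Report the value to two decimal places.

3.15

Sum of ASFRs = 0.0696 + 0.1514 + 0.1557 + 0.1658 + 0.0615 + 0.0214 + 0.0039 = 0.6293
TFR = 5 × 0.6293 = 3.1465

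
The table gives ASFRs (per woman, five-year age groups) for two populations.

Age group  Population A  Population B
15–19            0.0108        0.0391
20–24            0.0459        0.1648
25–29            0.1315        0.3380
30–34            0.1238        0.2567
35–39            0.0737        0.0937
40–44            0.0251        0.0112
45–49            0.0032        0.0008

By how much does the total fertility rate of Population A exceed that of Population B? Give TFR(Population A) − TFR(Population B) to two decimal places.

Population A:
  Sum of ASFRs = 0.0108 + 0.0459 + 0.1315 + 0.1238 + 0.0737 + 0.0251 + 0.0032 = 0.4140
  TFR = 5 × 0.4140 = 2.07
Population B:
  Sum of ASFRs = 0.0391 + 0.1648 + 0.3380 + 0.2567 + 0.0937 + 0.0112 + 0.0008 = 0.9043
  TFR = 5 × 0.9043 = 4.5215
Difference = 2.07 − 4.5215 = -2.4515

-2.45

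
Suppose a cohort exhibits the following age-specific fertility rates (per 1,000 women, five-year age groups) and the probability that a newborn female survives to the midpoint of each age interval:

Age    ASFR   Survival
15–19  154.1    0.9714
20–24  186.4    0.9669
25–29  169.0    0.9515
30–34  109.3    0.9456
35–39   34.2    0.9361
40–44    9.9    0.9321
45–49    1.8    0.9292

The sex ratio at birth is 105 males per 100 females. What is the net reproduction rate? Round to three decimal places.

1.554

Proportion female at birth = 100 / (100 + 105) = 0.48780.
Per-age-group product (5 × ASFR × survival probability):
  15–19: 5 × 154.1/1000 × 0.9714 = 0.74846
  20–24: 5 × 186.4/1000 × 0.9669 = 0.90115
  25–29: 5 × 169.0/1000 × 0.9515 = 0.80402
  30–34: 5 × 109.3/1000 × 0.9456 = 0.51677
  35–39: 5 × 34.2/1000 × 0.9361 = 0.16007
  40–44: 5 × 9.9/1000 × 0.9321 = 0.04614
  45–49: 5 × 1.8/1000 × 0.9292 = 0.00836
Sum = 3.18497
NRR = 0.48780 × 3.18497 = 1.55363
With NRR above 1 the population is above replacement fertility.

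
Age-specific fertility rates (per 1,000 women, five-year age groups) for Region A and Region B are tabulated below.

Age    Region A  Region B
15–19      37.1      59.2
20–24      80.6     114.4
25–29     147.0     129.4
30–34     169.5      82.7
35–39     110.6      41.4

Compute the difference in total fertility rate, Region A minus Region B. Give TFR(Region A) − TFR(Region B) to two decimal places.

0.59

Region A:
  Sum of ASFRs = 37.1 + 80.6 + 147.0 + 169.5 + 110.6 = 544.8
  TFR = 5 × 544.8 / 1000 = 2.724
Region B:
  Sum of ASFRs = 59.2 + 114.4 + 129.4 + 82.7 + 41.4 = 427.1
  TFR = 5 × 427.1 / 1000 = 2.1355
Difference = 2.724 − 2.1355 = 0.5885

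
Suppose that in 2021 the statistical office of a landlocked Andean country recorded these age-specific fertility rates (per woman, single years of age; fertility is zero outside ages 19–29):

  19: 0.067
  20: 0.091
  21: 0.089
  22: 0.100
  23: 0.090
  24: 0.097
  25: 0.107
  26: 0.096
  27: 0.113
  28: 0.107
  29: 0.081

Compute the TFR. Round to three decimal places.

Sum of ASFRs = 0.067 + 0.091 + 0.089 + 0.100 + 0.090 + 0.097 + 0.107 + 0.096 + 0.113 + 0.107 + 0.081 = 1.038
TFR = 1.038

1.038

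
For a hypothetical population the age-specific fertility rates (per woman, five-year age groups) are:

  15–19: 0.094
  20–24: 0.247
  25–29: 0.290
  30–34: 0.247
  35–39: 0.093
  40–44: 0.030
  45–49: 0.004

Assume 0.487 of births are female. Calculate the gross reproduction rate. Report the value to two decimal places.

Proportion female at birth = 0.487.
Sum of ASFRs = 0.094 + 0.247 + 0.290 + 0.247 + 0.093 + 0.030 + 0.004 = 1.005
TFR = 5 × 1.005 = 5.025
GRR = 0.487 × 5.025 = 2.44718

2.45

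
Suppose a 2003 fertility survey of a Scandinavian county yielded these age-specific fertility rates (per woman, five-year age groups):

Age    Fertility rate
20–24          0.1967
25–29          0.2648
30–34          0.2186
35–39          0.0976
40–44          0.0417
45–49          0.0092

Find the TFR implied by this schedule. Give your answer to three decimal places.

4.143

Sum of ASFRs = 0.1967 + 0.2648 + 0.2186 + 0.0976 + 0.0417 + 0.0092 = 0.8286
TFR = 5 × 0.8286 = 4.143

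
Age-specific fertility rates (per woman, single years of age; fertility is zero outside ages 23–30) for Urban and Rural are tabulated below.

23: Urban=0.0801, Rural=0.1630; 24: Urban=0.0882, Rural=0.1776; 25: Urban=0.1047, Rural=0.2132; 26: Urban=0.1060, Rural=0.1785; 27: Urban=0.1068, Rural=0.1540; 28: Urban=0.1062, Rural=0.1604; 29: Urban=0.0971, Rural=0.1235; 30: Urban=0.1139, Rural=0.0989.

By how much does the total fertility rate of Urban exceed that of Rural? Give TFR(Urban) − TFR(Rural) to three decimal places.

-0.466

Urban:
  Sum of ASFRs = 0.0801 + 0.0882 + 0.1047 + 0.1060 + 0.1068 + 0.1062 + 0.0971 + 0.1139 = 0.8030
  TFR = 0.803
Rural:
  Sum of ASFRs = 0.1630 + 0.1776 + 0.2132 + 0.1785 + 0.1540 + 0.1604 + 0.1235 + 0.0989 = 1.2691
  TFR = 1.2691
Difference = 0.803 − 1.2691 = -0.4661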